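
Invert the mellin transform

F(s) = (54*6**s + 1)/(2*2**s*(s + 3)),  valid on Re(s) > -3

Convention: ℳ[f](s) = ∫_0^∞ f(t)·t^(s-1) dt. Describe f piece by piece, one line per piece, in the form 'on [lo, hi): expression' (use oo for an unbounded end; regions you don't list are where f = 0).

on [0, 1/2): 5*t**3
on [1/2, 3): t**3

along the cuts 1/2, ℳ[f](s) splits into 2 integrals
∫ 5*t**3·t^(s-1) over [0, 1/2)
∫ t**3·t^(s-1) over [1/2, 3)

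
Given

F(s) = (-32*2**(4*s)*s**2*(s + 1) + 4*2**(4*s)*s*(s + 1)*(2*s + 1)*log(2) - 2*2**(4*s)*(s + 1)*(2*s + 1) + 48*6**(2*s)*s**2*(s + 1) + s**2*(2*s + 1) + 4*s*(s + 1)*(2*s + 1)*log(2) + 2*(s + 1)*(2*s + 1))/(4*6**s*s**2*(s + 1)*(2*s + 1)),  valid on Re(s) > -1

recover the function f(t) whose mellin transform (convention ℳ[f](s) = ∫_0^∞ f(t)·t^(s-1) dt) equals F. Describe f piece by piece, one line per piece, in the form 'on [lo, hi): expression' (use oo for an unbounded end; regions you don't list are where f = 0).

undo the common scale on t: t on [0, 1/4); log(sqrt(t)) on [1/4, 4); 2*sqrt(t) on [4, 9)
back out the power substitution: t**2 on [0, 1/2); log(t) on [1/2, 2); 2*t on [2, 3)
along the cuts 1/6, 8/3, ℳ[f](s) splits into 3 integrals
on [0, 1/6): add ∫ 3*t/2·t^(s-1) dt
for t in [1/6, 8/3): the term is ∫ log(sqrt(6)*sqrt(t)/2)·t^(s-1)
segment 8/3 to 6 holds sqrt(6)*sqrt(t); add its integral

on [0, 1/6): 3*t/2
on [1/6, 8/3): log(sqrt(6)*sqrt(t)/2)
on [8/3, 6): sqrt(6)*sqrt(t)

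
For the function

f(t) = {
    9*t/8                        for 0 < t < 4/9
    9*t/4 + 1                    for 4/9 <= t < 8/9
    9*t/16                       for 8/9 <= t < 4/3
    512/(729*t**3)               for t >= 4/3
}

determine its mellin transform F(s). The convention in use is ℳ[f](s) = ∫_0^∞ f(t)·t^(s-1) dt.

remove the common scale on t first: 9*t/4 on [0, 2/9); 9*t/2 + 1 on [2/9, 4/9); 9*t/8 on [4/9, 2/3); …
reversing the common scale on t: 3*t/2 on [0, 1/3); 3*t + 1 on [1/3, 2/3); 3*t/4 on [2/3, 1); …
remove the common scale on t first: t on [0, 1/2); 2*t + 1 on [1/2, 1); t/2 on [1, 3/2); …
decompose at 4/9, 8/9, 4/3; ℳ[f](s) sums the 4 pieces' integrals
on [0, 4/9): add ∫ 9*t/8·t^(s-1) dt
over [4/9, 8/9), the kernel integral of (9*t/4 + 1) enters the sum
segment 8/9 to 4/3 holds 9*t/16; add its integral
segment [4/3, ∞) carries 512/(729*t**3); integrate it

2**(2*s)*(270*2**s*s**2 - 702*2**s*s - 324*2**s + 49*3**s*s**2 - 275*3**s*s - 162*s**2 + 378*s + 324)/(108*3**(2*s)*s*(s**2 - 2*s - 3))
  -1 < Re(s) < 3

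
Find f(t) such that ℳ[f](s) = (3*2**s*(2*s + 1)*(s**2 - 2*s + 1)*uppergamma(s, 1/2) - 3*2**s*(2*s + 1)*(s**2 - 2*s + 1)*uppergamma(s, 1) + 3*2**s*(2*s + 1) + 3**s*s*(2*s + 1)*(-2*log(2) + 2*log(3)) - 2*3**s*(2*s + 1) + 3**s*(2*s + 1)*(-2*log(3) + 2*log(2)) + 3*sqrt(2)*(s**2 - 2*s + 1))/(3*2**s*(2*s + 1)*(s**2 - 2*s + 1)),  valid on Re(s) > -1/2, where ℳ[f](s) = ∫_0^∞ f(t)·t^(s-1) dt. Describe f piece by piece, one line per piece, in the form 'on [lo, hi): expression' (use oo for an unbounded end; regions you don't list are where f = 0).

on [0, 1/2): sqrt(t)
on [1/2, 1): exp(-t)
on [1, 3/2): log(t)/t

slice at 1/2, 1, transform all 3 pieces, and sum them
∫ sqrt(t)·t^(s-1) over [0, 1/2)
on [1/2, 1) integrate f = exp(-t) against the kernel
on [1, 3/2) integrate f = log(t)/t against the kernel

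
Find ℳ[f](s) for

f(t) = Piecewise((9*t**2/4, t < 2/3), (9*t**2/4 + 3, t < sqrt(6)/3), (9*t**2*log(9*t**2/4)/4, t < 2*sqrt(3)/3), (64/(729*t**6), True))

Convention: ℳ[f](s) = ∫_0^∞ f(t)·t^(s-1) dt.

invert the common scale on t to get t**2 on [0, 1); t**2 + 3 on [1, sqrt(6)/2); t**2*log(t**2) on [sqrt(6)/2, sqrt(3)); …
undo the power substitution: t on [0, 1); t + 3 on [1, 3/2); t*log(t) on [3/2, 3); …
f breaks at 2/3, sqrt(6)/3, 2*sqrt(3)/3 into 4 integrals to sum
∫ over [0, 2/3) of 9*t**2/4·t^(s-1) joins the sum
on [2/3, sqrt(6)/3) integrate f = (9*t**2/4 + 3) against the kernel
segment sqrt(6)/3 to 2*sqrt(3)/3 holds 9*t**2*log(9*t**2/4)/4; add its integral
segment [2*sqrt(3)/3, ∞) carries 64/(729*t**6); integrate it

(-81*2**(s/2)*s*(s/2 - 3)*(s**2/4 + s + 1) - 162*2**(s/2)*(s/2 - 3)*(s**2/4 + s + 1) - 81*3**(s/2)*s**2*(s/2 - 3)*(s/2 + 1)*log(3)/4 + 81*3**(s/2)*s**2*(s/2 - 3)*(s/2 + 1)*log(2)/4 - 81*3**(s/2)*s*(s/2 - 3)*(s/2 + 1)*log(3)/2 + 81*3**(s/2)*s*(s/2 - 3)*(s/2 + 1)*log(2)/2 + 81*3**(s/2)*s*(s/2 - 3)*(s/2 + 1)/2 + 243*3**(s/2)*s*(s/2 - 3)*(s**2/4 + s + 1)/2 + 162*3**(s/2)*(s/2 - 3)*(s**2/4 + s + 1) + 81*6**(s/2)*s**2*(s/2 - 3)*(s/2 + 1)*log(3)/2 - 81*6**(s/2)*s*(s/2 - 3)*(s/2 + 1) + 81*6**(s/2)*s*(s/2 - 3)*(s/2 + 1)*log(3) - 6**(s/2)*s*(s/2 + 1)*(s**2/4 + s + 1))/(54*2**(s/2)*(3/2)**s*s*(s/2 - 3)*(s/2 + 1)*(s**2/4 + s + 1))
  -2 < Re(s) < 6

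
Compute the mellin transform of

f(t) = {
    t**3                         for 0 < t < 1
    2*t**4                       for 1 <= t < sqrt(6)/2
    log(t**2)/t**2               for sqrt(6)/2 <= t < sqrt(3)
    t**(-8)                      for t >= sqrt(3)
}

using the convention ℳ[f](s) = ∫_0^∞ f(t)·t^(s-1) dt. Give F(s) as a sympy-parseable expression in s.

peel off the power substitution: t**(3/2) on [0, 1); 2*t**2 on [1, 3/2); log(t)/t on [3/2, 3); …
treat the 4 regions marked off by 1, sqrt(6)/2, sqrt(3) separately and sum
piece [0, 1): integrate t**3 against the kernel
[1, sqrt(6)/2) adds the kernel integral of 2*t**4
∫ over [sqrt(6)/2, sqrt(3)) of log(t**2)/t**2·t^(s-1) joins the sum
segment [sqrt(3), ∞) carries t**(-8); integrate it

(324*2**(s/2)*(s/2 - 4)*(s/2 + 2)*(s**2/4 - s + 1) - 324*2**(s/2)*(s/2 - 4)*(s + 3)*(s**2/4 - s + 1) - 54*3**(s/2)*s*(s/2 - 4)*(s/2 + 2)*(s + 3)*log(3) + 54*3**(s/2)*s*(s/2 - 4)*(s/2 + 2)*(s + 3)*log(2) - 108*3**(s/2)*(s/2 - 4)*(s/2 + 2)*(s + 3)*log(2) + 108*3**(s/2)*(s/2 - 4)*(s/2 + 2)*(s + 3) + 108*3**(s/2)*(s/2 - 4)*(s/2 + 2)*(s + 3)*log(3) + 729*3**(s/2)*(s/2 - 4)*(s + 3)*(s**2/4 - s + 1) + 27*6**(s/2)*s*(s/2 - 4)*(s/2 + 2)*(s + 3)*log(3) - 54*6**(s/2)*(s/2 - 4)*(s/2 + 2)*(s + 3)*log(3) - 54*6**(s/2)*(s/2 - 4)*(s/2 + 2)*(s + 3) - 2*6**(s/2)*(s/2 + 2)*(s + 3)*(s**2/4 - s + 1))/(324*2**(s/2)*(s/2 - 4)*(s/2 + 2)*(s + 3)*(s**2/4 - s + 1))
  -3 < Re(s) < 8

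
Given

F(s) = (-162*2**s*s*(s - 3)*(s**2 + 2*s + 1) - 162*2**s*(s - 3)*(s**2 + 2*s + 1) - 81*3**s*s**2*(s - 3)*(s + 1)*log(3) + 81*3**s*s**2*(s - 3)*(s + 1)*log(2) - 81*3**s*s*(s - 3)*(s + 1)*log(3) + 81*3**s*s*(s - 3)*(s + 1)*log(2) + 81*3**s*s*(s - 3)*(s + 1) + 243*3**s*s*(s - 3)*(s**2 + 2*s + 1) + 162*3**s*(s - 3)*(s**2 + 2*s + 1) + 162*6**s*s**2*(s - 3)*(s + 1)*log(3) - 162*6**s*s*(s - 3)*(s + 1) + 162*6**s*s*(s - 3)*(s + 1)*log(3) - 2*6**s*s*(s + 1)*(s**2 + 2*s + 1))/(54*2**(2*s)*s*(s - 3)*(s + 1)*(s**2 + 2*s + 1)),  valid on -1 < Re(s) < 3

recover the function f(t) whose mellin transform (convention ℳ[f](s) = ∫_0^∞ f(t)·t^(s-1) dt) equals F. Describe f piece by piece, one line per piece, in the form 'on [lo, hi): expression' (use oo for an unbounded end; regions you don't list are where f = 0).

reversing the common scale on t: t on [0, 1); t + 3 on [1, 3/2); t*log(t) on [3/2, 3); …
the 4 pieces separated at 1/2, 3/4, 3/2 each add one integral
for t in [0, 1/2): the term is ∫ 2*t·t^(s-1)
for t in [1/2, 3/4): the term is ∫ (2*t + 3)·t^(s-1)
for t in [3/4, 3/2): the term is ∫ 2*t*log(2*t)·t^(s-1)
segment 3/2 to ∞ holds 1/(8*t**3); add its integral

on [0, 1/2): 2*t
on [1/2, 3/4): 2*t + 3
on [3/4, 3/2): 2*t*log(2*t)
on [3/2, oo): 1/(8*t**3)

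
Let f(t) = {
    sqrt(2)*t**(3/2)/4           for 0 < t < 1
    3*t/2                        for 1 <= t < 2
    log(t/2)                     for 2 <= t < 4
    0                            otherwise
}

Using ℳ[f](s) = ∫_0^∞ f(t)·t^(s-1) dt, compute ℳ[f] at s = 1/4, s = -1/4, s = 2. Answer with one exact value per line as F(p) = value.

strip the common scale on t: t**(3/2) on [0, 1/2); 3*t on [1/2, 1); log(t) on [1, 2)
slice at 1, 2, transform all 3 pieces, and sum them
on [0, 1): add ∫ sqrt(2)*t**(3/2)/4·t^(s-1) dt
between 1 and 2 the integrand is 3*t/2·t^(s-1)
segment 2 to 4 holds log(t/2); add its integral

F(1/4) = -111*sqrt(2)/7 - 6/5 + 4*sqrt(2)*log(2) + 92*2**(1/4)/5
F(-1/4) = -39*sqrt(2)/5 - 2 - 2*sqrt(2)*log(2) + 10*2**(3/4)
F(2) = sqrt(2)/14 + 1/2 + 8*log(2)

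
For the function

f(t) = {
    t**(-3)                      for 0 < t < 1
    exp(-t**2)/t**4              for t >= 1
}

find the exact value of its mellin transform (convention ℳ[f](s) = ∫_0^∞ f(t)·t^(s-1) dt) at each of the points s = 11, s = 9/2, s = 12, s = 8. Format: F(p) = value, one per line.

strip the power substitution: t**(-3/2) on [0, 1); exp(-t)/t**2 on [1, ∞)
remove the shared t-power first: 1/sqrt(t) on [0, 1); exp(-t)/t on [1, ∞)
the shared t-power comes off first: sqrt(t) on [0, 1); exp(-t) on [1, ∞)
summing 2 kernel integrals split by 1 yields ℳ[f](s)
on [0, 1) integrate f = t**(-3) against the kernel
the [1, ∞) slice contributes ∫ exp(-t**2)/t**4·t^(s-1) dt

F(11) = (E*(2 + 15*sqrt(pi)*erfc(1)) + 58)*exp(-1)/16
F(9/2) = uppergamma(1/4, 1)/2 + 2/3
F(12) = 1/9 + 8*exp(-1)
F(8) = 1/5 + exp(-1)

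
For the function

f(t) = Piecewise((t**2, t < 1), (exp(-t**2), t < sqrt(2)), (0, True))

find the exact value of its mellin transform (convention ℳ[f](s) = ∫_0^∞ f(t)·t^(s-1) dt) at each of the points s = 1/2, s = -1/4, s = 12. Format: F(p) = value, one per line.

F(1/2) = -uppergamma(1/4, 2)/2 + uppergamma(1/4, 1)/2 + 2/5
F(-1/4) = -uppergamma(-1/8, 2)/2 + uppergamma(-1/8, 1)/2 + 4/7
F(12) = -436*exp(-2) + 1/14 + 163*exp(-1)

back out the power substitution: t on [0, 1); exp(-t) on [1, 2)
treat the 2 regions marked off by 1 separately and sum
on [0, 1) integrate f = t**2 against the kernel
for t in [1, sqrt(2)): the term is ∫ exp(-t**2)·t^(s-1)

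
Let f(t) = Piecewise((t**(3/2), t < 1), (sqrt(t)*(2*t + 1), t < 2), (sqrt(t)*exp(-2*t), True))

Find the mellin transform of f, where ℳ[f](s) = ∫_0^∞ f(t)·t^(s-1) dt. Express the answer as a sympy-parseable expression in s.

undo the shared t-power: t on [0, 1); 2*t + 1 on [1, 2); exp(-2*t) on [2, ∞)
cuts at 1, 2: linearity sums the 3 kernel integrals
[0, 1) adds the kernel integral of t**(3/2)
∫ sqrt(t)*(2*t + 1)·t^(s-1) over [1, 2)
for t in [2, ∞): the term is ∫ sqrt(t)*exp(-2*t)·t^(s-1)

4**(-s - 1/2)*(2**(s + 1/2)*(s + 1/2)*(s + 3/2)*uppergamma(s + 1/2, 4) - 2*4**(s + 1/2)*(s + 1/2) - 4**(s + 1/2) + 5*8**(s + 1/2)*(s + 1/2) + 8**(s + 1/2))/((s + 1/2)*(s + 3/2))
  Re(s) > -3/2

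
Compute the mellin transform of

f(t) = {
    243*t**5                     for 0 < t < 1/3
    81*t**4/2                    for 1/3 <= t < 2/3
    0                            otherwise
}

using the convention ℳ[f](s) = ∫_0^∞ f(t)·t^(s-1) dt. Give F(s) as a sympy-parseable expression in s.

remove the common scale on t first: t**5 on [0, 1); t**4/2 on [1, 2)
peel off the shared t-power: t**3 on [0, 1); t**2/2 on [1, 2)
strip the shared t-power: t on [0, 1); 1/2 on [1, 2)
slice at 1/3, transform all 2 pieces, and sum them
segment [0, 1/3) carries 243*t**5; integrate it
over [1/3, 2/3), the kernel integral of 81*t**4/2 enters the sum

(2**(s + 4)*(s + 5) + s + 3)/(2*3**s*(s + 4)*(s + 5))
  Re(s) > -5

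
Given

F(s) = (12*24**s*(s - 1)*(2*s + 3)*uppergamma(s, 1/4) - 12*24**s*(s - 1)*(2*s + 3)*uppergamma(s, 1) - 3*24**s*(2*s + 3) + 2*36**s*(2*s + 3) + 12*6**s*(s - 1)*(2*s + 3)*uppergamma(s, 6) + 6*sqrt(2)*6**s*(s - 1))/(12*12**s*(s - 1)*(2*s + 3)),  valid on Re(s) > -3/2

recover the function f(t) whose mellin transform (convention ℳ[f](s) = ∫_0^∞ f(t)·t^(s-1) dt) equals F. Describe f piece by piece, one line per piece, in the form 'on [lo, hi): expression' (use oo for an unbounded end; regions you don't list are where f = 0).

on [0, 1/2): t**(3/2)
on [1/2, 2): exp(-t/2)
on [2, 3): 1/(2*t)
on [3, oo): exp(-2*t)

the 4 pieces separated at 1/2, 2, 3 each add one integral
for t in [0, 1/2): the term is ∫ t**(3/2)·t^(s-1)
segment [1/2, 2) carries exp(-t/2); integrate it
piece [2, 3): integrate 1/(2*t) against the kernel
the [3, ∞) slice contributes ∫ exp(-2*t)·t^(s-1) dt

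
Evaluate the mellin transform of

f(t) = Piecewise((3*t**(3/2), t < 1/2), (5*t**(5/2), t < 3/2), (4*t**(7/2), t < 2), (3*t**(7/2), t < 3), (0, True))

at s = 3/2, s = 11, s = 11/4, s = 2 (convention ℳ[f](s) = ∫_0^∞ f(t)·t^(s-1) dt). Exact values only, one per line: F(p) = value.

linearity at 1/2, 3/2, 2 turns ℳ[f](s) into 4 summed integrals
the [0, 1/2) slice contributes ∫ 3*t**(3/2)·t^(s-1) dt
on [1/2, 3/2) integrate f = 5*t**(5/2) against the kernel
[3/2, 2) adds the kernel integral of 4*t**(7/2)
segment 2 to 3 holds 3*t**(7/2); add its integral

F(3/2) = 305/2
F(11) = -1003833*sqrt(6)/237568 + 181193933873*sqrt(2)/160358400 + 28697814*sqrt(3)/29
F(11/4) = -81*2**(3/4)*3**(1/4)/2800 + 41*2**(3/4)/5712 + 256*2**(1/4)/25 + 8748*3**(1/4)/25
F(2) = 9*sqrt(6)/176 + 64721*sqrt(2)/11088 + 1458*sqrt(3)/11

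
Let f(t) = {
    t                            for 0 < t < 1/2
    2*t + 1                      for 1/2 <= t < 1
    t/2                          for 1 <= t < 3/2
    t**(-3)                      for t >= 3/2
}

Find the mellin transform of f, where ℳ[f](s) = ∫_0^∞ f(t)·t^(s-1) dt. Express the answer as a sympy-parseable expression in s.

(270*2**s*s**2 - 702*2**s*s - 324*2**s + 49*3**s*s**2 - 275*3**s*s - 162*s**2 + 378*s + 324)/(108*2**s*s*(s**2 - 2*s - 3))
  -1 < Re(s) < 3

integrate the 4 segments split at 1/2, 1, 3/2, then add the results
between 0 and 1/2 the integrand is t·t^(s-1)
over [1/2, 1), the kernel integral of (2*t + 1) enters the sum
for t in [1, 3/2): the term is ∫ t/2·t^(s-1)
segment [3/2, ∞) carries t**(-3); integrate it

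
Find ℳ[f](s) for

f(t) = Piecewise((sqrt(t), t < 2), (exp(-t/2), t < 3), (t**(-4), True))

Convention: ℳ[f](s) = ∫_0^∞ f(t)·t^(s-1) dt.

summing 3 kernel integrals split by 2, 3 yields ℳ[f](s)
on [0, 2): add ∫ sqrt(t)·t^(s-1) dt
segment [2, 3) carries exp(-t/2); integrate it
segment 3 to ∞ holds t**(-4); add its integral

(2**s*(s - 4)*(2*s + 1)*uppergamma(s, 1) - 2**s*(s - 4)*(2*s + 1)*uppergamma(s, 3/2) + 2*2**(s + 1/2)*(s - 4) - 3**s*(2*s + 1)/81)/((s - 4)*(2*s + 1))
  -1/2 < Re(s) < 4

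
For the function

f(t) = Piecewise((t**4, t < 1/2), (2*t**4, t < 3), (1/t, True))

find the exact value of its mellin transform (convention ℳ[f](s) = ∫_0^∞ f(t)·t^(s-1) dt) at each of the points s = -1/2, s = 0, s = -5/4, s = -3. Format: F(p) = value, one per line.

peel off the shared t-power: t**2 on [0, 1/2); 2*t**2 on [1/2, 3); t**(-3) on [3, ∞)
peel off the shared t-power: t on [0, 1/2); 2*t on [1/2, 3); t**(-4) on [3, ∞)
slice at 1/2, 3, transform all 3 pieces, and sum them
[0, 1/2) adds the kernel integral of t**4
on [1/2, 3) integrate f = 2*t**4 against the kernel
over [3, ∞), the kernel integral of 1/t enters the sum

F(-1/2) = sqrt(2)*(-27 + 11720*sqrt(6))/1512
F(0) = 7837/192
F(-5/4) = 2**(1/4)*(-243 + 17540*6**(3/4))/5346
F(-3) = 1783/324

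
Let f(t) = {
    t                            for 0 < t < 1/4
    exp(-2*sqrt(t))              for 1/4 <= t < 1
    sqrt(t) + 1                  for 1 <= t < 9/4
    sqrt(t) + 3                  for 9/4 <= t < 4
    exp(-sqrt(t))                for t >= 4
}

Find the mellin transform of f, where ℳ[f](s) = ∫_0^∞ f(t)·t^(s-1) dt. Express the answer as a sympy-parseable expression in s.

undo the power substitution: t**2 on [0, 1/2); exp(-2*t) on [1/2, 1); t + 1 on [1, 3/2); …
cuts at 1/4, 1, 9/4, 4: linearity sums the 5 kernel integrals
the [0, 1/4) slice contributes ∫ t·t^(s-1) dt
∫ over [1/4, 1) of exp(-2*sqrt(t))·t^(s-1) joins the sum
∫ (sqrt(t) + 1)·t^(s-1) over [1, 9/4)
piece [9/4, 4): integrate (sqrt(t) + 3) against the kernel
piece [4, ∞): integrate exp(-sqrt(t)) against the kernel

(40*2**(4*s)*s*(s + 1) + 12*2**(4*s)*(s + 1) + 8*2**(2*s)*s*(s + 1)*(2*s + 1)*uppergamma(2*s, 2) - 16*2**(2*s)*s*(s + 1) - 4*2**(2*s)*(s + 1) - 16*9**s*s*(s + 1) - 8*9**s*(s + 1) + 8*s*(s + 1)*(2*s + 1)*uppergamma(2*s, 1) - 8*s*(s + 1)*(2*s + 1)*uppergamma(2*s, 2) + s*(2*s + 1))/(4*2**(2*s)*s*(s + 1)*(2*s + 1))
  Re(s) > -1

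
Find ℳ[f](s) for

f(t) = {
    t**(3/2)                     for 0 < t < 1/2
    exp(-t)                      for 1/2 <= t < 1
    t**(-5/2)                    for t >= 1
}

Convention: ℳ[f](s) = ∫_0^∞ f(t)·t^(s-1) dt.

along the cuts 1/2, 1, ℳ[f](s) splits into 3 integrals
∫ t**(3/2)·t^(s-1) over [0, 1/2)
on [1/2, 1) integrate f = exp(-t) against the kernel
[1, ∞) adds the kernel integral of t**(-5/2)

(2*2**s*(2*s - 5)*(2*s + 3)*uppergamma(s, 1/2) - 2*2**s*(2*s - 5)*(2*s + 3)*uppergamma(s, 1) - 4*2**s*(2*s + 3) + sqrt(2)*(2*s - 5))/(2*2**s*(2*s - 5)*(2*s + 3))
  -3/2 < Re(s) < 5/2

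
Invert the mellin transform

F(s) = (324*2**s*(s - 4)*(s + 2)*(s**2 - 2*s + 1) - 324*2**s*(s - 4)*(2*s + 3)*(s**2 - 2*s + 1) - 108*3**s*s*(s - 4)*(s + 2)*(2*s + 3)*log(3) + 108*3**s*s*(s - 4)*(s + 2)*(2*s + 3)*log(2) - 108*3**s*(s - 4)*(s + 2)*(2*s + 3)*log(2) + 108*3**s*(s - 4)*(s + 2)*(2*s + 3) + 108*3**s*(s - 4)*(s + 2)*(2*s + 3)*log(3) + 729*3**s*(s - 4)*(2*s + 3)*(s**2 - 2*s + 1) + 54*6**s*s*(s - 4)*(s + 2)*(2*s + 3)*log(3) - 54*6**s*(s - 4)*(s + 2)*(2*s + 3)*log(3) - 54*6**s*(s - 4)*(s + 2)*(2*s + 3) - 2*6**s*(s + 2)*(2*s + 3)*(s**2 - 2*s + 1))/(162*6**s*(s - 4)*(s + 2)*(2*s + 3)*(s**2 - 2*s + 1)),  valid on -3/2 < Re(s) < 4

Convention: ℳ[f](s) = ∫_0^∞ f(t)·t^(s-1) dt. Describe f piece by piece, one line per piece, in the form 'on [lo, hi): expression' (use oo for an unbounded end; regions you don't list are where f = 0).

on [0, 1/3): 3*sqrt(3)*t**(3/2)
on [1/3, 1/2): 18*t**2
on [1/2, 1): log(3*t)/(3*t)
on [1, oo): 1/(81*t**4)

peel off the common scale on t: 3*sqrt(6)*t**(3/2)/4 on [0, 2/3); 9*t**2/2 on [2/3, 1); 2*log(3*t/2)/(3*t) on [1, 2); …
remove the common scale on t first: t**(3/2) on [0, 1); 2*t**2 on [1, 3/2); log(t)/t on [3/2, 3); …
split f at 1/3, 1/2, 1: ℳ[f](s) collects 4 kernel integrals
on [0, 1/3) integrate f = 3*sqrt(3)*t**(3/2) against the kernel
between 1/3 and 1/2 the integrand is 18*t**2·t^(s-1)
[1/2, 1) adds the kernel integral of log(3*t)/(3*t)
segment 1 to ∞ holds 1/(81*t**4); add its integral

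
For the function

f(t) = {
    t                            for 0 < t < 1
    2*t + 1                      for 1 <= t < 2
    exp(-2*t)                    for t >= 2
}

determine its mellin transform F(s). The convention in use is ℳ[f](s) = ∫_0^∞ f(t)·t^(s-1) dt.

integrate the 3 segments split at 1, 2, then add the results
[0, 1) adds the kernel integral of t
∫ over [1, 2) of (2*t + 1)·t^(s-1) joins the sum
on [2, ∞): add ∫ exp(-2*t)·t^(s-1) dt

(2**s*s*(s + 1)*uppergamma(s, 4) - 2*4**s*s - 4**s + 5*8**s*s + 8**s)/(4**s*s*(s + 1))
  Re(s) > -1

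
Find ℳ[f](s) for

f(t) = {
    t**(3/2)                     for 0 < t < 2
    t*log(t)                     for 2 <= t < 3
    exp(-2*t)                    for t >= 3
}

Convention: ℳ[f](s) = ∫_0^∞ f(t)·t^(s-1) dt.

(-12**s*s*(2*s + 3)*log(4) - 12**s*(2*s + 3)*log(4) + 12**s*(4*s + 6) + 12**s*sqrt(2)*(4*s**2 + 8*s + 4) + 3*18**s*s*(2*s + 3)*log(3) + 18**s*(-6*s - 9) + 3*18**s*(2*s + 3)*log(3) + 3**s*(2*s + 3)*(s**2 + 2*s + 1)*uppergamma(s, 6))/(6**s*(2*s + 3)*(s**2 + 2*s + 1))
  Re(s) > -3/2

f breaks at 2, 3 into 3 integrals to sum
segment [0, 2) carries t**(3/2); integrate it
on [2, 3) integrate f = t*log(t) against the kernel
segment [3, ∞) carries exp(-2*t); integrate it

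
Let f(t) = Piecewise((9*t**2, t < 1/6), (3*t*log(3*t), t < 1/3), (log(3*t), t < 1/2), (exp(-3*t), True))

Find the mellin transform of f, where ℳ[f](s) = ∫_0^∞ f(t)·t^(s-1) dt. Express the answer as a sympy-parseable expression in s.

(4*2**s*s**2*(s + 2)*(s**2 + 2*s + 1)*uppergamma(s, 3/2) - 4*2**s*s**2*(s + 2) + 4*2**s*(s + 2)*(s**2 + 2*s + 1) + 3**s*s*(s + 2)*(-4*log(2) + 4*log(3))*(s**2 + 2*s + 1) - 4*3**s*(s + 2)*(s**2 + 2*s + 1) + s**3*(s + 2)*log(4) + s**2*(s + 2)*log(4) + 2*s**2*(s + 2) + s**2*(s**2 + 2*s + 1))/(4*6**s*s**2*(s + 2)*(s**2 + 2*s + 1))
  Re(s) > -2

back out the common scale on t: t**2 on [0, 1/2); t*log(t) on [1/2, 1); log(t) on [1, 3/2); …
linearity at 1/6, 1/3, 1/2 turns ℳ[f](s) into 4 summed integrals
∫ 9*t**2·t^(s-1) over [0, 1/6)
∫ 3*t*log(3*t)·t^(s-1) over [1/6, 1/3)
[1/3, 1/2) adds the kernel integral of log(3*t)
on [1/2, ∞): add ∫ exp(-3*t)·t^(s-1) dt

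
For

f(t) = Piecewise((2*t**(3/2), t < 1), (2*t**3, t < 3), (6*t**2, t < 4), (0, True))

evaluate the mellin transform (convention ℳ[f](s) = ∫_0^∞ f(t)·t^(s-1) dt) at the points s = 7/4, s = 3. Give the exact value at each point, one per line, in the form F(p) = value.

slice at 1, 3, transform all 3 pieces, and sum them
∫ 2*t**(3/2)·t^(s-1) over [0, 1)
for t in [1, 3): the term is ∫ 2*t**3·t^(s-1)
the [3, 4) slice contributes ∫ 6*t**2·t^(s-1) dt

F(7/4) = -864*3**(3/4)/95 + 48/247 + 1024*sqrt(2)/5
F(3) = 53114/45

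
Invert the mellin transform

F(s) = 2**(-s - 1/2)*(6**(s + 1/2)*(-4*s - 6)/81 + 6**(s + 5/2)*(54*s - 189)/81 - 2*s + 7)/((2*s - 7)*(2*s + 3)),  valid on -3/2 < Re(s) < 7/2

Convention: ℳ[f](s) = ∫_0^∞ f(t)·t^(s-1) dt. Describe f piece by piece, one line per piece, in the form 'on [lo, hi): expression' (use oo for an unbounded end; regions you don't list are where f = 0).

invert the shared t-power to get t on [0, 1/2); 2*t on [1/2, 3); t**(-4) on [3, ∞)
linearity at 1/2, 3 turns ℳ[f](s) into 3 summed integrals
for t in [0, 1/2): the term is ∫ t**(3/2)·t^(s-1)
between 1/2 and 3 the integrand is 2*t**(3/2)·t^(s-1)
over [3, ∞), the kernel integral of t**(-7/2) enters the sum

on [0, 1/2): t**(3/2)
on [1/2, 3): 2*t**(3/2)
on [3, oo): t**(-7/2)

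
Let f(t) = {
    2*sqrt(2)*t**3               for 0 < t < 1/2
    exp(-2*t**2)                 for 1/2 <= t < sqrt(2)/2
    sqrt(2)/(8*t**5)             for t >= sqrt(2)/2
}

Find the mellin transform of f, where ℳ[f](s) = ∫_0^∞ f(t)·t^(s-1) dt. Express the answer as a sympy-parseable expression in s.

invert the power substitution to get 2*sqrt(2)*t**(3/2) on [0, 1/4); exp(-2*t) on [1/4, 1/2); sqrt(2)/(8*t**(5/2)) on [1/2, ∞)
strip the common scale on t: t**(3/2) on [0, 1/2); exp(-t) on [1/2, 1); t**(-5/2) on [1, ∞)
the 3 pieces separated at 1/2, sqrt(2)/2 each add one integral
segment 0 to 1/2 holds 2*sqrt(2)*t**3; add its integral
on [1/2, sqrt(2)/2): add ∫ exp(-2*t**2)·t^(s-1) dt
∫ over [sqrt(2)/2, ∞) of sqrt(2)/(8*t**5)·t^(s-1) joins the sum

(2*2**(s/2)*(s - 5)*(s + 3)*uppergamma(s/2, 1/2) - 2*2**(s/2)*(s - 5)*(s + 3)*uppergamma(s/2, 1) - 4*2**(s/2)*(s + 3) + sqrt(2)*(s - 5))/(4*2**s*(s - 5)*(s + 3))
  -3 < Re(s) < 5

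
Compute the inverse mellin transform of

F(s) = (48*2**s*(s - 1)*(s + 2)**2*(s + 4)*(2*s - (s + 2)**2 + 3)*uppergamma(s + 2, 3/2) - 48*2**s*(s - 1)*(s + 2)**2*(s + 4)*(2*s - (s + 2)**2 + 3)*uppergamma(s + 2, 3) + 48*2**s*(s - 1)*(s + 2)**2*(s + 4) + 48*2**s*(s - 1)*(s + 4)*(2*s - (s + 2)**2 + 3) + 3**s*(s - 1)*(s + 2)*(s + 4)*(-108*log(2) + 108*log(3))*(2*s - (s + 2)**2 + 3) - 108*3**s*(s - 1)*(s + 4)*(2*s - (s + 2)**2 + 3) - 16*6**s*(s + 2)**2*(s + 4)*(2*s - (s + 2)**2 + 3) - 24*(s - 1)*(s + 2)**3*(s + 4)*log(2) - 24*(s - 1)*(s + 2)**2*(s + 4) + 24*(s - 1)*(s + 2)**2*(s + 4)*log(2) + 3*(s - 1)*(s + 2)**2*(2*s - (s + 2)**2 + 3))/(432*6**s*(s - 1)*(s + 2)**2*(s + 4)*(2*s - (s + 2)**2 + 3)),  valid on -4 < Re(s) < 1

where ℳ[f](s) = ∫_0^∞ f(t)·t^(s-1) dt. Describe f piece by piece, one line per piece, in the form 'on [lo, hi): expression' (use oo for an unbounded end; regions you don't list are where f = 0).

back out the shared t-power: 9*t**2 on [0, 1/6); log(3*t)/(3*t) on [1/6, 1/3); log(3*t) on [1/3, 1/2); …
strip the common scale on t: t**2 on [0, 1/2); log(t)/t on [1/2, 1); log(t) on [1, 3/2); …
cuts at 1/6, 1/3, 1/2, 1: linearity sums the 5 kernel integrals
segment 0 to 1/6 holds 9*t**4; add its integral
between 1/6 and 1/3 the integrand is t*log(3*t)/3·t^(s-1)
for t in [1/3, 1/2): the term is ∫ t**2*log(3*t)·t^(s-1)
[1/2, 1) adds the kernel integral of t**2*exp(-3*t)
the [1, ∞) slice contributes ∫ 1/(27*t)·t^(s-1) dt

on [0, 1/6): 9*t**4
on [1/6, 1/3): t*log(3*t)/3
on [1/3, 1/2): t**2*log(3*t)
on [1/2, 1): t**2*exp(-3*t)
on [1, oo): 1/(27*t)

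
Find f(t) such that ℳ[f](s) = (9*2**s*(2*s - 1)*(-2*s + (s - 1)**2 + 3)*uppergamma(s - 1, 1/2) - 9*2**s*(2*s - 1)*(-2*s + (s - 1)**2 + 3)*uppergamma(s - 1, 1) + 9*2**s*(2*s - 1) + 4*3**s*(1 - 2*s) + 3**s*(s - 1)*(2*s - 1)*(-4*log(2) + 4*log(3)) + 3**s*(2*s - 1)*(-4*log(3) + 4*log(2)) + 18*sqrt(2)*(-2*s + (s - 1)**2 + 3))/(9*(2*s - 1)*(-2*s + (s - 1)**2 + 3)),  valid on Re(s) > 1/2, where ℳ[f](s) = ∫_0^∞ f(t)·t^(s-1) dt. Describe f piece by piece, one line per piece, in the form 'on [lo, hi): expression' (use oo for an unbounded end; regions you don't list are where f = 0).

on [0, 1): sqrt(2)/sqrt(t)
on [1, 2): 2*exp(-t/2)/t
on [2, 3): 4*log(t/2)/t**2

strip the common scale on t: 1/sqrt(t) on [0, 1/2); exp(-t)/t on [1/2, 1); log(t)/t**2 on [1, 3/2)
reversing the shared t-power: sqrt(t) on [0, 1/2); exp(-t) on [1/2, 1); log(t)/t on [1, 3/2)
the 3 pieces separated at 1, 2 each add one integral
∫ over [0, 1) of sqrt(2)/sqrt(t)·t^(s-1) joins the sum
piece [1, 2): integrate 2*exp(-t/2)/t against the kernel
∫ over [2, 3) of 4*log(t/2)/t**2·t^(s-1) joins the sum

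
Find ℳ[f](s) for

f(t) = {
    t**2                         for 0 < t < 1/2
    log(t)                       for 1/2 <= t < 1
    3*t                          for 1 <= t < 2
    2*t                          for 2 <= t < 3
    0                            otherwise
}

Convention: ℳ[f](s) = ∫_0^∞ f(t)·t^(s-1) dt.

(8*2**(2*s)*s**3 + 16*2**(2*s)*s**2 - 12*2**s*s**3 - 28*2**s*s**2 - 12*2**s*s - 8*2**s + 24*6**s*s**3 + 48*6**s*s**2 + s**3 + 4*s**3*log(2) + 5*s**2 + 12*s**2*log(2) + 8*s*log(2) + 12*s + 8)/(4*2**s*s**2*(s**2 + 3*s + 2))
  Re(s) > -2

reversing the shared t-power: t on [0, 1/2); log(t)/t on [1/2, 1); 3 on [1, 2); …
split f at 1/2, 1, 2: ℳ[f](s) collects 4 kernel integrals
piece [0, 1/2): integrate t**2 against the kernel
segment [1/2, 1) carries log(t); integrate it
[1, 2) adds the kernel integral of 3*t
on [2, 3) integrate f = 2*t against the kernel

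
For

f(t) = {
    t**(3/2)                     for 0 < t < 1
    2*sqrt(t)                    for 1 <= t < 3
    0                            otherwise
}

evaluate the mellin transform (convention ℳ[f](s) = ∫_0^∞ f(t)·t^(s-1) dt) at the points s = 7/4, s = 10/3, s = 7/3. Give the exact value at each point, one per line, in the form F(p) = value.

F(7/4) = -68/117 + 8*3**(1/4)
F(10/3) = -210/667 + 324*3**(5/6)/23
F(7/3) = -174/391 + 108*3**(5/6)/17

breakpoints 1: one integral from each of the 2 segments
on [0, 1): add ∫ t**(3/2)·t^(s-1) dt
on [1, 3) integrate f = 2*sqrt(t) against the kernel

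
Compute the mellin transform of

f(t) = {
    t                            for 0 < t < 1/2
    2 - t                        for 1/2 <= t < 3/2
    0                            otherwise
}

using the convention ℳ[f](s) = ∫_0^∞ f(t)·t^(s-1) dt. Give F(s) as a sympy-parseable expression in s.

cuts at 1/2: linearity sums the 2 kernel integrals
on [0, 1/2): add ∫ t·t^(s-1) dt
segment [1/2, 3/2) carries (2 - t); integrate it

(3**s*s + 4*3**s - 2*s - 4)/(2*2**s*s*(s + 1))
  Re(s) > -1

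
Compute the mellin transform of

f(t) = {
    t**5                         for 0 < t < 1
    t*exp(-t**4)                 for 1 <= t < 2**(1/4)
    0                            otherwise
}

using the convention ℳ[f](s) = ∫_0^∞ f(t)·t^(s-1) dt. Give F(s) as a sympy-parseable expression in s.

((s + 5)*uppergamma(s/4 + 1/4, 1) - (s + 5)*uppergamma(s/4 + 1/4, 2) + 4)/(4*(s + 5))
  Re(s) > -5

back out the power substitution: t**(5/2) on [0, 1); sqrt(t)*exp(-t**2) on [1, sqrt(2))
strip the shared t-power: t**2 on [0, 1); exp(-t**2) on [1, sqrt(2))
undo the power substitution: t on [0, 1); exp(-t) on [1, 2)
split f at 1: ℳ[f](s) collects 2 kernel integrals
piece [0, 1): integrate t**5 against the kernel
between 1 and 2**(1/4) the integrand is t*exp(-t**4)·t^(s-1)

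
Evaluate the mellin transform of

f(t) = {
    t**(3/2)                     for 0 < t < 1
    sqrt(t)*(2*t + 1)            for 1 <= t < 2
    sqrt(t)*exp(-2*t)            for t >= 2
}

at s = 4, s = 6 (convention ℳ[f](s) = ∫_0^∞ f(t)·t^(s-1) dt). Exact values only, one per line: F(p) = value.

strip the shared t-power: t on [0, 1); 2*t + 1 on [1, 2); exp(-2*t) on [2, ∞)
f breaks at 1, 2 into 3 integrals to sum
[0, 1) adds the kernel integral of t**(3/2)
segment [1, 2) carries sqrt(t)*(2*t + 1); integrate it
segment [2, ∞) carries sqrt(t)*exp(-2*t); integrate it

F(4) = (sqrt(2)*(10395*sqrt(pi)*exp(4)*erfc(2) + 532620)/50688 + (-20480 + 770048*sqrt(2))*exp(4)/50688)*exp(-4)
F(6) = (sqrt(2)*(2027025*sqrt(pi)*exp(4)*erfc(2) + 164563620)/1597440 + (-458752 + 70254592*sqrt(2))*exp(4)/1597440)*exp(-4)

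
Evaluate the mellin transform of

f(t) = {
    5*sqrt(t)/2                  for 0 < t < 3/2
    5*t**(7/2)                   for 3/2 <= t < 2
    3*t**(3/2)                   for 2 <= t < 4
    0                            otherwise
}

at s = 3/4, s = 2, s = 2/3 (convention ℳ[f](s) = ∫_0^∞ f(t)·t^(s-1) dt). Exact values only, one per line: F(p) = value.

F(3/4) = -201*2**(3/4)*3**(1/4)/136 + 688*2**(1/4)/51 + 64*sqrt(2)/3
F(2) = -819*sqrt(6)/352 + 1712*sqrt(2)/77 + 768/7
F(2/3) = -801*2**(5/6)*3**(1/6)/560 + 888*2**(1/6)/65 + 288*2**(1/3)/13

integrate the 3 segments split at 3/2, 2, then add the results
[0, 3/2) adds the kernel integral of 5*sqrt(t)/2
over [3/2, 2), the kernel integral of 5*t**(7/2) enters the sum
between 2 and 4 the integrand is 3*t**(3/2)·t^(s-1)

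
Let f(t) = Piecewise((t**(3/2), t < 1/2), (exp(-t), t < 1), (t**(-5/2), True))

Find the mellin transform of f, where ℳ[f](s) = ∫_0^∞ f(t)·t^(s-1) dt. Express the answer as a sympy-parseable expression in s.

(2*2**s*(2*s - 5)*(2*s + 3)*uppergamma(s, 1/2) - 2*2**s*(2*s - 5)*(2*s + 3)*uppergamma(s, 1) - 4*2**s*(2*s + 3) + sqrt(2)*(2*s - 5))/(2*2**s*(2*s - 5)*(2*s + 3))
  -3/2 < Re(s) < 5/2

f breaks at 1/2, 1 into 3 integrals to sum
∫ t**(3/2)·t^(s-1) over [0, 1/2)
segment [1/2, 1) carries exp(-t); integrate it
∫ t**(-5/2)·t^(s-1) over [1, ∞)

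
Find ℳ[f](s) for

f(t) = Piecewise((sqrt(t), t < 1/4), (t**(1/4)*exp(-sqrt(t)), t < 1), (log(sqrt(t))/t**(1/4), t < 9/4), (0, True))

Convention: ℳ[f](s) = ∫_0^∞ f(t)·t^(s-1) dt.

peel off the power substitution: t on [0, 1/2); sqrt(t)*exp(-t) on [1/2, 1); log(t)/sqrt(t) on [1, 3/2)
back out the shared t-power: sqrt(t) on [0, 1/2); exp(-t) on [1/2, 1); log(t)/t on [1, 3/2)
split f at 1/4, 1: ℳ[f](s) collects 3 kernel integrals
piece [0, 1/4): integrate sqrt(t) against the kernel
∫ t**(1/4)*exp(-sqrt(t))·t^(s-1) over [1/4, 1)
on [1, 9/4) integrate f = log(sqrt(t))/t**(1/4) against the kernel

2**(1/2 - 2*s)*(6*2**(2*s + 1/2)*(2*s + 1)*(16*s - (4*s + 1)**2)*uppergamma(2*s + 1/2, 1/2) - 6*2**(2*s + 1/2)*(2*s + 1)*(16*s - (4*s + 1)**2)*uppergamma(2*s + 1/2, 1) - 24*2**(2*s + 1/2)*(2*s + 1) + 3**(2*s + 1/2)*(2*s + 1)*(4*s + 1)*(-8*log(3) + 8*log(2)) + 3**(2*s + 1/2)*(2*s + 1)*(-16*log(2) + 16*log(3)) + 16*3**(2*s + 1/2)*(2*s + 1) + 3*sqrt(2)*(16*s - (4*s + 1)**2))/(6*(2*s + 1)*(16*s - (4*s + 1)**2))
  Re(s) > -1/2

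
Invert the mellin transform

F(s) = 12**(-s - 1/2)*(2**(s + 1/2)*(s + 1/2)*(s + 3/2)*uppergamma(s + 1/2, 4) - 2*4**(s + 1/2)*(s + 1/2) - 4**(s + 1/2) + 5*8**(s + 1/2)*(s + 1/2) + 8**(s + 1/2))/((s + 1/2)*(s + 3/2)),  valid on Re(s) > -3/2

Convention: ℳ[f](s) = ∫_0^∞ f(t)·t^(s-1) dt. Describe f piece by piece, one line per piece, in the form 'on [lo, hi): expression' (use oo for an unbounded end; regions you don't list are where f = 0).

remove the shared t-power first: 3*t on [0, 1/3); 6*t + 1 on [1/3, 2/3); exp(-6*t) on [2/3, ∞)
peel off the common scale on t: t on [0, 1); 2*t + 1 on [1, 2); exp(-2*t) on [2, ∞)
linearity at 1/3, 2/3 turns ℳ[f](s) into 3 summed integrals
over [0, 1/3), the kernel integral of 3*t**(3/2) enters the sum
piece [1/3, 2/3): integrate sqrt(t)*(6*t + 1) against the kernel
between 2/3 and ∞ the integrand is sqrt(t)*exp(-6*t)·t^(s-1)

on [0, 1/3): 3*t**(3/2)
on [1/3, 2/3): sqrt(t)*(6*t + 1)
on [2/3, oo): sqrt(t)*exp(-6*t)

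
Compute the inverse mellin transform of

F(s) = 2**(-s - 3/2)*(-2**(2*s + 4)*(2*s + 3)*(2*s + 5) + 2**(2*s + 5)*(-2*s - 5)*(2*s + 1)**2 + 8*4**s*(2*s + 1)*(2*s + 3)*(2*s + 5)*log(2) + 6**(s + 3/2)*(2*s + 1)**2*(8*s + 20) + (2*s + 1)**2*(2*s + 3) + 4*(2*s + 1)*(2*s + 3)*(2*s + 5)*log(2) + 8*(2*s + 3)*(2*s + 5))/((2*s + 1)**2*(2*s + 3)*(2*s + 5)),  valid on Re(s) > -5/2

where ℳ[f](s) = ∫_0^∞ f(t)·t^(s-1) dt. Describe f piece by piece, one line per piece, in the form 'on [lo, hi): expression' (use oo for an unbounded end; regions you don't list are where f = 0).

on [0, 1/2): t**(5/2)
on [1/2, 2): sqrt(t)*log(t)
on [2, 3): 2*t**(3/2)

the shared t-power comes off first: t**2 on [0, 1/2); log(t) on [1/2, 2); 2*t on [2, 3)
linearity at 1/2, 2 turns ℳ[f](s) into 3 summed integrals
piece [0, 1/2): integrate t**(5/2) against the kernel
segment 1/2 to 2 holds sqrt(t)*log(t); add its integral
∫ 2*t**(3/2)·t^(s-1) over [2, 3)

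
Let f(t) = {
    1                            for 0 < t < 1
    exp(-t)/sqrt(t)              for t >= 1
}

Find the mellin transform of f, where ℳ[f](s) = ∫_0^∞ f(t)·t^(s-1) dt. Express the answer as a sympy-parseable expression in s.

uppergamma(s - 1/2, 1) + 1/s
  Re(s) > 0

back out the shared t-power: 1/sqrt(t) on [0, 1); exp(-t)/t on [1, ∞)
strip the shared t-power: sqrt(t) on [0, 1); exp(-t) on [1, ∞)
cuts at 1: linearity sums the 2 kernel integrals
∫ 1·t^(s-1) over [0, 1)
the [1, ∞) slice contributes ∫ exp(-t)/sqrt(t)·t^(s-1) dt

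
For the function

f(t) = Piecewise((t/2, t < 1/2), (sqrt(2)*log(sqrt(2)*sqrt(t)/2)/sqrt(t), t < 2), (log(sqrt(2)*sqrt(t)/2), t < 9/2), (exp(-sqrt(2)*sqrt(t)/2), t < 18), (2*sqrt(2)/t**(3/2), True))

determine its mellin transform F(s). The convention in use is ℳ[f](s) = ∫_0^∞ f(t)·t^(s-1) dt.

(432*2**(2*s)*s**2*(2*s - 3)*(2*s + 2)*(4*s**2 - 4*s + 1)*uppergamma(2*s, 3/2) - 432*2**(2*s)*s**2*(2*s - 3)*(2*s + 2)*(4*s**2 - 4*s + 1)*uppergamma(2*s, 3) - 432*2**(2*s)*s**2*(2*s - 3)*(2*s + 2) + 108*2**(2*s)*(2*s - 3)*(2*s + 2)*(4*s**2 - 4*s + 1) - 216*3**(2*s)*s*(2*s - 3)*(2*s + 2)*(4*s**2 - 4*s + 1)*log(2) + 216*3**(2*s)*s*(2*s - 3)*(2*s + 2)*(4*s**2 - 4*s + 1)*log(3) - 108*3**(2*s)*(2*s - 3)*(2*s + 2)*(4*s**2 - 4*s + 1) - 16*6**(2*s)*s**2*(2*s + 2)*(4*s**2 - 4*s + 1) + 1728*s**3*(2*s - 3)*(2*s + 2)*log(2) - 864*s**2*(2*s - 3)*(2*s + 2)*log(2) + 864*s**2*(2*s - 3)*(2*s + 2) + 108*s**2*(2*s - 3)*(4*s**2 - 4*s + 1))/(216*2**s*s**2*(2*s - 3)*(2*s + 2)*(4*s**2 - 4*s + 1))
  -1 < Re(s) < 3/2

peel off the common scale on t: t on [0, 1/4); log(sqrt(t))/sqrt(t) on [1/4, 1); log(sqrt(t)) on [1, 9/4); …
undo the power substitution: t**2 on [0, 1/2); log(t)/t on [1/2, 1); log(t) on [1, 3/2); …
breakpoints 1/2, 2, 9/2, 18: one integral from each of the 5 segments
piece [0, 1/2): integrate t/2 against the kernel
segment 1/2 to 2 holds sqrt(2)*log(sqrt(2)*sqrt(t)/2)/sqrt(t); add its integral
on [2, 9/2) integrate f = log(sqrt(2)*sqrt(t)/2) against the kernel
∫ exp(-sqrt(2)*sqrt(t)/2)·t^(s-1) over [9/2, 18)
segment [18, ∞) carries 2*sqrt(2)/t**(3/2); integrate it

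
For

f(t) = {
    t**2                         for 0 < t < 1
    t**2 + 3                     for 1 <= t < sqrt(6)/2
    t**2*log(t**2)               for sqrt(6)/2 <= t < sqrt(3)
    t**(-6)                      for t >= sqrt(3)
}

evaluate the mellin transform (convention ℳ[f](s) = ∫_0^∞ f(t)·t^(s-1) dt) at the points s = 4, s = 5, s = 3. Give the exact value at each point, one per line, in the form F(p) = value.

strip the power substitution: t on [0, 1); t + 3 on [1, 3/2); t*log(t) on [3/2, 3); …
decompose at 1, sqrt(6)/2, sqrt(3); ℳ[f](s) sums the 4 pieces' integrals
segment 0 to 1 holds t**2; add its integral
over [1, sqrt(6)/2), the kernel integral of (t**2 + 3) enters the sum
between sqrt(6)/2 and sqrt(3) the integrand is t**2*log(t**2)·t^(s-1)
piece [sqrt(3), ∞): integrate t**(-6) against the kernel

F(4) = 17/48 + log(27*1944**(3/16))
F(5) = -113*sqrt(3)/147 - 27*sqrt(6)*log(3)/112 - 3/5 + 27*sqrt(6)*log(2)/112 + 3861*sqrt(6)/3920 + 27*sqrt(3)*log(3)/7
F(3) = -461*sqrt(3)/675 - 1 + 213*sqrt(6)/200 + log(2**(9*sqrt(6)/40)*3**(-9*sqrt(6)/40 + 9*sqrt(3)/5))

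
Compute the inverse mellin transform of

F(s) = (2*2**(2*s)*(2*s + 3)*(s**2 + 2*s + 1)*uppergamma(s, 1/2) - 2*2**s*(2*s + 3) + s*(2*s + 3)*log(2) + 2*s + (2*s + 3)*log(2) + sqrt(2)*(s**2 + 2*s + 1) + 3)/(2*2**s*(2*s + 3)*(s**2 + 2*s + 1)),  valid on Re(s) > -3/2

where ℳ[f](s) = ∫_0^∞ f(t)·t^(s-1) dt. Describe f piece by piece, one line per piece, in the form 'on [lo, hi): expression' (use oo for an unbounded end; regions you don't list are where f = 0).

on [0, 1/2): t**(3/2)
on [1/2, 1): t*log(t)
on [1, oo): exp(-t/2)

breakpoints 1/2, 1: one integral from each of the 3 segments
[0, 1/2) adds the kernel integral of t**(3/2)
on [1/2, 1): add ∫ t*log(t)·t^(s-1) dt
the [1, ∞) slice contributes ∫ exp(-t/2)·t^(s-1) dt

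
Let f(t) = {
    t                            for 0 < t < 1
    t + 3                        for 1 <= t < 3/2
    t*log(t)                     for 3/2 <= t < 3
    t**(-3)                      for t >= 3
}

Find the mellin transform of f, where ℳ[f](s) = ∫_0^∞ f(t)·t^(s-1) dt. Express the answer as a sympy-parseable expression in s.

(-162*2**s*s*(s - 3)*(s**2 + 2*s + 1) - 162*2**s*(s - 3)*(s**2 + 2*s + 1) - 81*3**s*s**2*(s - 3)*(s + 1)*log(3) + 81*3**s*s**2*(s - 3)*(s + 1)*log(2) - 81*3**s*s*(s - 3)*(s + 1)*log(3) + 81*3**s*s*(s - 3)*(s + 1)*log(2) + 81*3**s*s*(s - 3)*(s + 1) + 243*3**s*s*(s - 3)*(s**2 + 2*s + 1) + 162*3**s*(s - 3)*(s**2 + 2*s + 1) + 162*6**s*s**2*(s - 3)*(s + 1)*log(3) - 162*6**s*s*(s - 3)*(s + 1) + 162*6**s*s*(s - 3)*(s + 1)*log(3) - 2*6**s*s*(s + 1)*(s**2 + 2*s + 1))/(54*2**s*s*(s - 3)*(s + 1)*(s**2 + 2*s + 1))
  -1 < Re(s) < 3

summing 4 kernel integrals split by 1, 3/2, 3 yields ℳ[f](s)
between 0 and 1 the integrand is t·t^(s-1)
for t in [1, 3/2): the term is ∫ (t + 3)·t^(s-1)
between 3/2 and 3 the integrand is t*log(t)·t^(s-1)
the [3, ∞) slice contributes ∫ t**(-3)·t^(s-1) dt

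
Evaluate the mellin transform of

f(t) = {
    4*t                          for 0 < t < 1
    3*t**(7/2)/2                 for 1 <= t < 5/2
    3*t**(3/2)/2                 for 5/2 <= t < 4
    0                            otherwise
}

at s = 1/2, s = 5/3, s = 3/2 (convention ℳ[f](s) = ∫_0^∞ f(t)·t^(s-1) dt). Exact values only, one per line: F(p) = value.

F(1/2) = 9313/384
F(5/3) = 75/62 + 394875*2**(5/6)*5**(1/6)/37696 + 576*2**(1/3)/19
F(3/2) = 17531/320

along the cuts 1, 5/2, ℳ[f](s) splits into 3 integrals
on [0, 1) integrate f = 4*t against the kernel
between 1 and 5/2 the integrand is 3*t**(7/2)/2·t^(s-1)
on [5/2, 4) integrate f = 3*t**(3/2)/2 against the kernel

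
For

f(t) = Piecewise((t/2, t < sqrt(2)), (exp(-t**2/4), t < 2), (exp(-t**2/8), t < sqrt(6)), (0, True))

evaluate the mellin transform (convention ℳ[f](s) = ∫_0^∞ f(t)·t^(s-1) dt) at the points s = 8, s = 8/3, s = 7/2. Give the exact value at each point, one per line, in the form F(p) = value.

F(8) = -25824*exp(-3/4) - 2048*exp(-1) + 8*sqrt(2)/9 + 21488*exp(-1/2)
F(8/3) = -8*uppergamma(4/3, 3/4) - 2*2**(2/3)*uppergamma(4/3, 1) + 3*2**(5/6)/11 + 2*2**(2/3)*uppergamma(4/3, 1/2) + 8*uppergamma(4/3, 1/2)
F(7/2) = -16*2**(1/4)*uppergamma(7/4, 3/4) - 4*sqrt(2)*uppergamma(7/4, 1) + 4*2**(1/4)/9 + 4*sqrt(2)*uppergamma(7/4, 1/2) + 16*2**(1/4)*uppergamma(7/4, 1/2)

the common scale on t comes off first: t on [0, sqrt(2)/2); exp(-t**2) on [sqrt(2)/2, 1); exp(-t**2/2) on [1, sqrt(6)/2)
undo the power substitution: sqrt(t) on [0, 1/2); exp(-t) on [1/2, 1); exp(-t/2) on [1, 3/2)
the 3 pieces separated at sqrt(2), 2 each add one integral
the [0, sqrt(2)) slice contributes ∫ t/2·t^(s-1) dt
on [sqrt(2), 2) integrate f = exp(-t**2/4) against the kernel
over [2, sqrt(6)), the kernel integral of exp(-t**2/8) enters the sum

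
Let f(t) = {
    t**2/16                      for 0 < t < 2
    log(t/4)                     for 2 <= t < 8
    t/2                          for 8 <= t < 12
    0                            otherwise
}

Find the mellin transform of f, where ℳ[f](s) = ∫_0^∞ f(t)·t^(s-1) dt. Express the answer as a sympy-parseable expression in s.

2**s*(-16*2**(2*s)*s**2*(s + 2) - 4*2**(2*s)*(s + 1)*(s + 2) + 4*4**s*s*(s + 1)*(s + 2)*log(2) + 24*6**s*s**2*(s + 2) + s**2*(s + 1) + 4*s*(s + 1)*(s + 2)*log(2) + 4*(s + 1)*(s + 2))/(4*s**2*(s + 1)*(s + 2))
  Re(s) > -2

reversing the common scale on t: t**2/4 on [0, 1); log(t/2) on [1, 4); t on [4, 6)
back out the common scale on t: t**2 on [0, 1/2); log(t) on [1/2, 2); 2*t on [2, 3)
linearity at 2, 8 turns ℳ[f](s) into 3 summed integrals
segment [0, 2) carries t**2/16; integrate it
∫ log(t/4)·t^(s-1) over [2, 8)
between 8 and 12 the integrand is t/2·t^(s-1)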